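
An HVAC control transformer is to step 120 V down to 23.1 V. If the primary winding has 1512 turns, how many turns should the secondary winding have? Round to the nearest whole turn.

N_s = 291 turns

N_s/N_p = V_s/V_p, so N_s = 1512 × 23.1/120 = 291.1 ≈ 291 turns.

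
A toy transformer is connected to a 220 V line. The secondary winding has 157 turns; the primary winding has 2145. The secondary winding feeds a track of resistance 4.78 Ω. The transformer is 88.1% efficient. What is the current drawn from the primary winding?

I_p ≈ 0.280 A

V_s = 220 × 157/2145 = 16.103 V.
I_s = V_s/R = 16.103/4.78 = 3.3687 A.
P_out = V_s I_s = 16.103 × 3.3687 = 54.245 W.
P_in = P_out/η = 54.245/0.881 = 61.572 W.
I_p = P_in/V_p = 61.572/220 = 0.280 A.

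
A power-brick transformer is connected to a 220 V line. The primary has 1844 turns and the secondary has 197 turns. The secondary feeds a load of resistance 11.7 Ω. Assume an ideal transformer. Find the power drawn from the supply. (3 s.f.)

V_s = V_p × N_s/N_p = 220 × 197/1844 = 23.503 V.
I_s = V_s/R = 23.503/11.7 = 2.0088 A.
I_p = I_s × N_s/N_p = 2.0088 × 197/1844 = 0.21461 A.
P = V_p I_p = 220 × 0.21461 = 47.2 W.

P ≈ 47.2 W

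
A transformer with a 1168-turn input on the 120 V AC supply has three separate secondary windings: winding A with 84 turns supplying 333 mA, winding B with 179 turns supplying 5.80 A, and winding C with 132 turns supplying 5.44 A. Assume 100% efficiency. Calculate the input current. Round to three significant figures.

I_in ≈ 1.53 A

V_A = 120 × 84/1168 = 8.6301 V; V_B = 120 × 179/1168 = 18.390 V; V_C = 120 × 132/1168 = 13.562 V.
P_out = V_A I_A + V_B I_B + V_C I_C = 8.6301×0.333 + 18.390×5.80 + 13.562×5.44 = 2.8738 + 106.66 + 73.775 = 183.31 W.
Ideal ⇒ P_in = P_out, so I_in = P_out/V_in = 183.31/120 = 1.53 A.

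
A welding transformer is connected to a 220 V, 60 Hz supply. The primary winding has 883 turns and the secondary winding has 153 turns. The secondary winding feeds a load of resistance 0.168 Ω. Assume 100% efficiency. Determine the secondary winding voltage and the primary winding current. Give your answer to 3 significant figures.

V_s = V_p × N_s/N_p = 220 × 153/883 = 38.120 V.
I_s = V_s/R = 38.120/0.168 = 226.91 A.
I_p = I_s × N_s/N_p = 226.91 × 153/883 = 39.3 A.

V_s ≈ 38.1 V, I_p ≈ 39.3 A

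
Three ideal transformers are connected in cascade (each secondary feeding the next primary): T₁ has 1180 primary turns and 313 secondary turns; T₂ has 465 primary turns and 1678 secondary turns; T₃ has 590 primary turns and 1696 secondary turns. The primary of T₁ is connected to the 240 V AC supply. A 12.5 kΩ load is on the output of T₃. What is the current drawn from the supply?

I_supply ≈ 0.145 A

After T₁: V = 240.00 × 313/1180 = 63.661 V.
After T₂: V = 63.661 × 1678/465 = 229.73 V.
After T₃: V = 229.73 × 1696/590 = 660.37 V.
I_load = 660.37/12500 = 0.052829 A, so P_out = 660.37 × 0.052829 = 34.887 W.
All ideal ⇒ P_in = P_out, so I_supply = 34.887/240 = 0.145 A.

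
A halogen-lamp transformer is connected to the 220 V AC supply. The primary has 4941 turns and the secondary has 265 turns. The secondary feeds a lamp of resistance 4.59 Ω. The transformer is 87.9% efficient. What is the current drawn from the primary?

V_s = 220 × 265/4941 = 11.799 V.
I_s = V_s/R = 11.799/4.59 = 2.5706 A.
P_out = V_s I_s = 11.799 × 2.5706 = 30.332 W.
P_in = P_out/η = 30.332/0.879 = 34.507 W.
I_p = P_in/V_p = 34.507/220 = 0.157 A.

I_p ≈ 0.157 A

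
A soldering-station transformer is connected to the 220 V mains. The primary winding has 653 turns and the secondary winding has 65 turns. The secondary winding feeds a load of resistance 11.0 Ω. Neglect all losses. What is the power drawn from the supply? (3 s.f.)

P ≈ 43.6 W

V_s = V_p × N_s/N_p = 220 × 65/653 = 21.899 V.
I_s = V_s/R = 21.899/11.0 = 1.9908 A.
I_p = I_s × N_s/N_p = 1.9908 × 65/653 = 0.19817 A.
P = V_p I_p = 220 × 0.19817 = 43.6 W.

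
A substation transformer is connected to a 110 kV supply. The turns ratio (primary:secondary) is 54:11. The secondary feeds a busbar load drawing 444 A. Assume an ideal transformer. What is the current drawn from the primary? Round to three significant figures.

I_p ≈ 90.4 A

For an ideal transformer I_p N_p = I_s N_s, so I_p = 444 × 11/54 = 90.4 A.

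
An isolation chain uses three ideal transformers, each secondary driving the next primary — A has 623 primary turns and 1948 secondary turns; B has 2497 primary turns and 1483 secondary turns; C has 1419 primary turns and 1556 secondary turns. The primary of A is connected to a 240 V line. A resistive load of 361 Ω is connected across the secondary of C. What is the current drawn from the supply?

I_supply ≈ 2.76 A

Secondary of A: V = 240.00 × 1948/623 = 750.43 V.
Secondary of B: V = 750.43 × 1483/2497 = 445.69 V.
Secondary of C: V = 445.69 × 1556/1419 = 488.72 V.
I_load = 488.72/361 = 1.3538 A, so P_out = 488.72 × 1.3538 = 661.63 W.
All ideal ⇒ P_in = P_out, so I_supply = 661.63/240 = 2.76 A.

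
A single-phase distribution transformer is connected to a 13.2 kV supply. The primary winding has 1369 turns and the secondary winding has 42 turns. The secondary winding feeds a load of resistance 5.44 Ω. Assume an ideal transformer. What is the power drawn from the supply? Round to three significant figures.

P ≈ 30100 W

V_s = V_p × N_s/N_p = 13200 × 42/1369 = 404.97 V.
I_s = V_s/R = 404.97/5.44 = 74.442 A.
I_p = I_s × N_s/N_p = 74.442 × 42/1369 = 2.2838 A.
P = V_p I_p = 13200 × 2.2838 = 30100 W.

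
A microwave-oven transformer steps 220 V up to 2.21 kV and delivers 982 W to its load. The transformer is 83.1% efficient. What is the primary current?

I_p ≈ 5.37 A

P_in = P_out/η = 982/0.831 = 1181.7 W.
I_p = P_in/V_p = 1181.7/220 = 5.37 A.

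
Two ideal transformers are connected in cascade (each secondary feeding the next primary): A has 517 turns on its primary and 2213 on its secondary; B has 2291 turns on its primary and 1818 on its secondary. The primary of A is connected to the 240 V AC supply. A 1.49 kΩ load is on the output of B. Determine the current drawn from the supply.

After A: V = 240.00 × 2213/517 = 1027.3 V.
After B: V = 1027.3 × 1818/2291 = 815.21 V.
I_load = 815.21/1490 = 0.54712 A, so P_out = 815.21 × 0.54712 = 446.02 W.
All ideal ⇒ P_in = P_out, so I_supply = 446.02/240 = 1.86 A.

I_supply ≈ 1.86 A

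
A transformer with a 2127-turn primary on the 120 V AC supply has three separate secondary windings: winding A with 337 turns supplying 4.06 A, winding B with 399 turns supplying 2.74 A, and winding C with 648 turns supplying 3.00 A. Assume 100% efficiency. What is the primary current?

V_A = 120 × 337/2127 = 19.013 V; V_B = 120 × 399/2127 = 22.511 V; V_C = 120 × 648/2127 = 36.559 V.
P_out = V_A I_A + V_B I_B + V_C I_C = 19.013×4.06 + 22.511×2.74 + 36.559×3.00 = 77.192 + 61.679 + 109.68 = 248.55 W.
Ideal ⇒ P_in = P_out, so I_p = P_out/V_p = 248.55/120 = 2.07 A.

I_p ≈ 2.07 A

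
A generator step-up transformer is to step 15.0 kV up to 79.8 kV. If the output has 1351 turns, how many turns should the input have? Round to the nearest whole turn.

N_in = 254 turns

N_in/N_out = V_in/V_out, so N_in = 1351 × 15000/79800 = 253.9 ≈ 254 turns.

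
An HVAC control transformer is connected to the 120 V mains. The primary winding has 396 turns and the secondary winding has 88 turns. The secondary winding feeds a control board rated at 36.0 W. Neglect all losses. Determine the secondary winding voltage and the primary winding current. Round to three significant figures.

V_s = V_p × N_s/N_p = 120 × 88/396 = 26.667 V.
I_s = P/V_s = 36.0/26.667 = 1.3500 A.
I_p = I_s × N_s/N_p = 1.3500 × 88/396 = 0.300 A.

V_s ≈ 26.7 V, I_p ≈ 0.300 A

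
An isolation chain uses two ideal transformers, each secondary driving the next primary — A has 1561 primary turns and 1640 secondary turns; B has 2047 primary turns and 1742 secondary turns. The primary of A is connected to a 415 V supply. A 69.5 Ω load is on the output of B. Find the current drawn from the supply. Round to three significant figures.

I_supply ≈ 4.77 A

Secondary of A: V = 415.00 × 1640/1561 = 436.00 V.
Secondary of B: V = 436.00 × 1742/2047 = 371.04 V.
I_load = 371.04/69.5 = 5.3387 A, so P_out = 371.04 × 5.3387 = 1980.9 W.
All ideal ⇒ P_in = P_out, so I_supply = 1980.9/415 = 4.77 A.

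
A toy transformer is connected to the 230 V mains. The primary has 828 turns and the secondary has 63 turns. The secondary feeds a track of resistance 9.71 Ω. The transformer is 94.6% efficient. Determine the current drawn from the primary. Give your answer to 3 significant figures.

V_s = 230 × 63/828 = 17.500 V.
I_s = V_s/R = 17.500/9.71 = 1.8023 A.
P_out = V_s I_s = 17.500 × 1.8023 = 31.540 W.
P_in = P_out/η = 31.540/0.946 = 33.340 W.
I_p = P_in/V_p = 33.340/230 = 0.145 A.

I_p ≈ 0.145 A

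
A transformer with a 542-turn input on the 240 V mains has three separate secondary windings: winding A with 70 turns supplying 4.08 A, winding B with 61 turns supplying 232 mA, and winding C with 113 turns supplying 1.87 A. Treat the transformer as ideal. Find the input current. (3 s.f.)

V_A = 240 × 70/542 = 30.996 V; V_B = 240 × 61/542 = 27.011 V; V_C = 240 × 113/542 = 50.037 V.
P_out = V_A I_A + V_B I_B + V_C I_C = 30.996×4.08 + 27.011×0.232 + 50.037×1.87 = 126.46 + 6.2666 + 93.569 = 226.30 W.
Ideal ⇒ P_in = P_out, so I_in = P_out/V_in = 226.30/240 = 0.943 A.

I_in ≈ 0.943 A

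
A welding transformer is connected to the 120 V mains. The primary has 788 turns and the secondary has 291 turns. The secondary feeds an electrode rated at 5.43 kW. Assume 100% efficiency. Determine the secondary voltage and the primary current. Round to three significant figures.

V_s ≈ 44.3 V, I_p ≈ 45.2 A

V_s = V_p × N_s/N_p = 120 × 291/788 = 44.315 V.
I_s = P/V_s = 5430/44.315 = 122.53 A.
I_p = I_s × N_s/N_p = 122.53 × 291/788 = 45.2 A.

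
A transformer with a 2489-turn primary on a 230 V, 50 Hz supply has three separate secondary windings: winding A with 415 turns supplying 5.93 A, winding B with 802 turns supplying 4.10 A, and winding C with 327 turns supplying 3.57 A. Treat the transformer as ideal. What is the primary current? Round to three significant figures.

V_A = 230 × 415/2489 = 38.349 V; V_B = 230 × 802/2489 = 74.110 V; V_C = 230 × 327/2489 = 30.217 V.
P_out = V_A I_A + V_B I_B + V_C I_C = 38.349×5.93 + 74.110×4.10 + 30.217×3.57 = 227.41 + 303.85 + 107.87 = 639.13 W.
Ideal ⇒ P_in = P_out, so I_p = P_out/V_p = 639.13/230 = 2.78 A.

I_p ≈ 2.78 A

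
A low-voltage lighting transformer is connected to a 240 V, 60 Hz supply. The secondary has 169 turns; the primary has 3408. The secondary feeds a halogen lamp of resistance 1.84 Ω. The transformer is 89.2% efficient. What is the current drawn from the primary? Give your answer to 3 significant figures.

V_s = 240 × 169/3408 = 11.901 V.
I_s = V_s/R = 11.901/1.84 = 6.4682 A.
P_out = V_s I_s = 11.901 × 6.4682 = 76.980 W.
P_in = P_out/η = 76.980/0.892 = 86.301 W.
I_p = P_in/V_p = 86.301/240 = 0.360 A.

I_p ≈ 0.360 A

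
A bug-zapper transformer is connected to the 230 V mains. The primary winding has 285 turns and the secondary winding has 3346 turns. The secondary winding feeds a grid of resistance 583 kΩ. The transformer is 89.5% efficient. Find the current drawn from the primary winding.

V_s = 230 × 3346/285 = 2700.3 V.
I_s = V_s/R = 2700.3/583000 = 0.0046317 A.
P_out = V_s I_s = 2700.3 × 0.0046317 = 12.507 W.
P_in = P_out/η = 12.507/0.895 = 13.974 W.
I_p = P_in/V_p = 13.974/230 = 0.0608 A.

I_p ≈ 0.0608 A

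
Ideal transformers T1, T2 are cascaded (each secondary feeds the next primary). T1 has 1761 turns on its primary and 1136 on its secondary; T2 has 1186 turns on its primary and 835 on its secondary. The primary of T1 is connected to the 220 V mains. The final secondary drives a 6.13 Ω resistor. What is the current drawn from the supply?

After T1: V = 220.00 × 1136/1761 = 141.92 V.
After T2: V = 141.92 × 835/1186 = 99.918 V.
I_load = 99.918/6.13 = 16.300 A, so P_out = 99.918 × 16.300 = 1628.6 W.
All ideal ⇒ P_in = P_out, so I_supply = 1628.6/220 = 7.40 A.

I_supply ≈ 7.40 A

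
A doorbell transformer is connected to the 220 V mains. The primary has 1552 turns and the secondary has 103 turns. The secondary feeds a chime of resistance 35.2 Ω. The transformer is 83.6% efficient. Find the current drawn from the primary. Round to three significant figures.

I_p ≈ 0.0329 A

V_s = 220 × 103/1552 = 14.601 V.
I_s = V_s/R = 14.601/35.2 = 0.41479 A.
P_out = V_s I_s = 14.601 × 0.41479 = 6.0561 W.
P_in = P_out/η = 6.0561/0.836 = 7.2442 W.
I_p = P_in/V_p = 7.2442/220 = 0.0329 A.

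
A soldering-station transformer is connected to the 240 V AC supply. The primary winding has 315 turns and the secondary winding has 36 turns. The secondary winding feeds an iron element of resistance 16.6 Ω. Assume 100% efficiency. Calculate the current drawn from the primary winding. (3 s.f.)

V_s = V_p × N_s/N_p = 240 × 36/315 = 27.429 V.
I_s = V_s/R = 27.429/16.6 = 1.6523 A.
For an ideal transformer I_p N_p = I_s N_s, so I_p = 1.6523 × 36/315 = 0.189 A.

I_p ≈ 0.189 A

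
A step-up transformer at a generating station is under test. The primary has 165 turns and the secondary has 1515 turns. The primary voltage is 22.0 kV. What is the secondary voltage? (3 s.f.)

V_s ≈ 202000 V

V_s/V_p = N_s/N_p, so V_s = 22000 × 1515/165 = 202000 V.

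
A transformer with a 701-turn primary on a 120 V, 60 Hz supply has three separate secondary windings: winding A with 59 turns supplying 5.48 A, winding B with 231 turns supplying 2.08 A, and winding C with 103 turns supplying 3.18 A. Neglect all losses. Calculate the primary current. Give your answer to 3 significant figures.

V_A = 120 × 59/701 = 10.100 V; V_B = 120 × 231/701 = 39.544 V; V_C = 120 × 103/701 = 17.632 V.
P_out = V_A I_A + V_B I_B + V_C I_C = 10.100×5.48 + 39.544×2.08 + 17.632×3.18 = 55.347 + 82.250 + 56.070 = 193.67 W.
Ideal ⇒ P_in = P_out, so I_p = P_out/V_p = 193.67/120 = 1.61 A.

I_p ≈ 1.61 A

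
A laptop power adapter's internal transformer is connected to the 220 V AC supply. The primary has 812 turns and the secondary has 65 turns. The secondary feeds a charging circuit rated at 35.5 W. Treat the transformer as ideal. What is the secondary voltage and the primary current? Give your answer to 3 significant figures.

V_s ≈ 17.6 V, I_p ≈ 0.161 A

V_s = V_p × N_s/N_p = 220 × 65/812 = 17.611 V.
I_s = P/V_s = 35.5/17.611 = 2.0158 A.
I_p = I_s × N_s/N_p = 2.0158 × 65/812 = 0.161 A.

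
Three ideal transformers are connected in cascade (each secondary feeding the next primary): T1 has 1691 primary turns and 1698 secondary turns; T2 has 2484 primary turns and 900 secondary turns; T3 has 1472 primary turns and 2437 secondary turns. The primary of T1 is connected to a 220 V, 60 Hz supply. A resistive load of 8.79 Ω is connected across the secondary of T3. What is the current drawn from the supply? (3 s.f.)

Secondary of T1: V = 220.00 × 1698/1691 = 220.91 V.
Secondary of T2: V = 220.91 × 900/2484 = 80.040 V.
Secondary of T3: V = 80.040 × 2437/1472 = 132.51 V.
I_load = 132.51/8.79 = 15.075 A, so P_out = 132.51 × 15.075 = 1997.7 W.
All ideal ⇒ P_in = P_out, so I_supply = 1997.7/220 = 9.08 A.

I_supply ≈ 9.08 A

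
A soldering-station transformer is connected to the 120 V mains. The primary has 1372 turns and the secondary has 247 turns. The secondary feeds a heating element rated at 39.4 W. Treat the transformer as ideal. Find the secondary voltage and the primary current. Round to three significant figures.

V_s = V_p × N_s/N_p = 120 × 247/1372 = 21.603 V.
I_s = P/V_s = 39.4/21.603 = 1.8238 A.
I_p = I_s × N_s/N_p = 1.8238 × 247/1372 = 0.328 A.

V_s ≈ 21.6 V, I_p ≈ 0.328 A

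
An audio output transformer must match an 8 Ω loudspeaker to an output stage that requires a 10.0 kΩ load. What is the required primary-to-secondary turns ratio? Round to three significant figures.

Z_p/Z_s = (N_p/N_s)², so N_p/N_s = √(10000/8) = √1250 = 35.4.

N_p/N_s ≈ 35.4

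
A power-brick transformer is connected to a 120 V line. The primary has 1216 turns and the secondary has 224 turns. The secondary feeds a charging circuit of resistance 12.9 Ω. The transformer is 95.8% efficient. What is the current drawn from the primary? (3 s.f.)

I_p ≈ 0.329 A

V_s = 120 × 224/1216 = 22.105 V.
I_s = V_s/R = 22.105/12.9 = 1.7136 A.
P_out = V_s I_s = 22.105 × 1.7136 = 37.879 W.
P_in = P_out/η = 37.879/0.958 = 39.540 W.
I_p = P_in/V_p = 39.540/120 = 0.329 A.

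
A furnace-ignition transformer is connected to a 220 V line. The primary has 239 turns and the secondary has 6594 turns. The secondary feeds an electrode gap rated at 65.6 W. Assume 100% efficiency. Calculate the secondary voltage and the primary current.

V_s ≈ 6070 V, I_p ≈ 0.298 A

V_s = V_p × N_s/N_p = 220 × 6594/239 = 6069.8 V.
I_s = P/V_s = 65.6/6069.8 = 0.010808 A.
I_p = I_s × N_s/N_p = 0.010808 × 6594/239 = 0.298 A.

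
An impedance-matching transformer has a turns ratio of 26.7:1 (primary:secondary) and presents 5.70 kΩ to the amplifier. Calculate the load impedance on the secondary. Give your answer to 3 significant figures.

Z_s = Z_p/(N_p/N_s)² = 5700/26.7² = 8.00 Ω.

Z_s ≈ 8.00 Ω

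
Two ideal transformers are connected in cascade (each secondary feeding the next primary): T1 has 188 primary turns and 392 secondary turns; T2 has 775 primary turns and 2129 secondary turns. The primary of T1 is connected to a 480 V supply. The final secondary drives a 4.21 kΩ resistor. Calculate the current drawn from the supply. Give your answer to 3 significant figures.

I_supply ≈ 3.74 A

Secondary of T1: V = 480.00 × 392/188 = 1000.9 V.
Secondary of T2: V = 1000.9 × 2129/775 = 2749.4 V.
I_load = 2749.4/4210 = 0.65307 A, so P_out = 2749.4 × 0.65307 = 1795.6 W.
All ideal ⇒ P_in = P_out, so I_supply = 1795.6/480 = 3.74 A.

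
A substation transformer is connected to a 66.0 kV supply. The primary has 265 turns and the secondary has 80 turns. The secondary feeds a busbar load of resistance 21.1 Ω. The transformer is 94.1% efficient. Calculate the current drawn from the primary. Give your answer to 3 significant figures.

V_s = 66000 × 80/265 = 19925 V.
I_s = V_s/R = 19925/21.1 = 944.29 A.
P_out = V_s I_s = 19925 × 944.29 = 1.8815×10^7 W.
P_in = P_out/η = 1.8815×10^7/0.941 = 1.9994×10^7 W.
I_p = P_in/V_p = 1.9994×10^7/66000 = 303 A.

I_p ≈ 303 A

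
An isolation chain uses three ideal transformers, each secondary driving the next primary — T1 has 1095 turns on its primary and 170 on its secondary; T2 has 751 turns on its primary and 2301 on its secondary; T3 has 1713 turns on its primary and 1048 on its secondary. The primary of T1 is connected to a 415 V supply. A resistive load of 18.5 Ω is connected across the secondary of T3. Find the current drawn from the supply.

I_supply ≈ 1.90 A

After T1: V = 415.00 × 170/1095 = 64.429 V.
After T2: V = 64.429 × 2301/751 = 197.41 V.
After T3: V = 197.41 × 1048/1713 = 120.77 V.
I_load = 120.77/18.5 = 6.5282 A, so P_out = 120.77 × 6.5282 = 788.42 W.
All ideal ⇒ P_in = P_out, so I_supply = 788.42/415 = 1.90 A.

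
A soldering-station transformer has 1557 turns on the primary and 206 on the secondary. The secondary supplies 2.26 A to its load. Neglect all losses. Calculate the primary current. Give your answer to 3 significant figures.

For an ideal transformer I_p/I_s = N_s/N_p, so I_p = 2.26 × 206/1557 = 0.299 A.

I_p ≈ 0.299 A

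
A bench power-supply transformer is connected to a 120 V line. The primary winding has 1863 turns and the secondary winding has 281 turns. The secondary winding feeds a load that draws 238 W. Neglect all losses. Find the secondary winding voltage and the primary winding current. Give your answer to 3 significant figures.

V_s ≈ 18.1 V, I_p ≈ 1.98 A

V_s = V_p × N_s/N_p = 120 × 281/1863 = 18.100 V.
I_s = P/V_s = 238/18.100 = 13.149 A.
I_p = I_s × N_s/N_p = 13.149 × 281/1863 = 1.98 A.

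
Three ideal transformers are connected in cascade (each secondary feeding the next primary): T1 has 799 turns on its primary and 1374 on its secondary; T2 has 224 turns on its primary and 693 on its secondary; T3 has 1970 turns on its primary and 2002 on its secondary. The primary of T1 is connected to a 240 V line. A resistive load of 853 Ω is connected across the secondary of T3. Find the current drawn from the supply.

After T1: V = 240.00 × 1374/799 = 412.72 V.
After T2: V = 412.72 × 693/224 = 1276.8 V.
After T3: V = 1276.8 × 2002/1970 = 1297.6 V.
I_load = 1297.6/853 = 1.5212 A, so P_out = 1297.6 × 1.5212 = 1973.9 W.
All ideal ⇒ P_in = P_out, so I_supply = 1973.9/240 = 8.22 A.

I_supply ≈ 8.22 A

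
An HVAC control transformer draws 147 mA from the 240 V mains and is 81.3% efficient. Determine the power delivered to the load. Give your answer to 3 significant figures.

P_in = V_p I_p = 240 × 0.147 = 35.280 W.
P_out = η P_in = 0.813 × 35.280 = 28.7 W.

P_out ≈ 28.7 W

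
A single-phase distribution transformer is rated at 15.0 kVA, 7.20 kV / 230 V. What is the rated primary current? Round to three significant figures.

I_p = S/V_p = 15000/7200 = 2.08 A.

I_p ≈ 2.08 A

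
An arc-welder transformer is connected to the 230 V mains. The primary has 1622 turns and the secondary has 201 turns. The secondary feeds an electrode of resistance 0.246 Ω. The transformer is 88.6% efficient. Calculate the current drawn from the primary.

I_p ≈ 16.2 A

V_s = 230 × 201/1622 = 28.502 V.
I_s = V_s/R = 28.502/0.246 = 115.86 A.
P_out = V_s I_s = 28.502 × 115.86 = 3302.3 W.
P_in = P_out/η = 3302.3/0.886 = 3727.2 W.
I_p = P_in/V_p = 3727.2/230 = 16.2 A.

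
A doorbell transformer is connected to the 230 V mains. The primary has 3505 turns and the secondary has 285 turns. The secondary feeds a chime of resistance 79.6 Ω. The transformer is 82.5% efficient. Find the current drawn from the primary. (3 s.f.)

V_s = 230 × 285/3505 = 18.702 V.
I_s = V_s/R = 18.702/79.6 = 0.23495 A.
P_out = V_s I_s = 18.702 × 0.23495 = 4.3940 W.
P_in = P_out/η = 4.3940/0.825 = 5.3260 W.
I_p = P_in/V_p = 5.3260/230 = 0.0232 A.

I_p ≈ 0.0232 A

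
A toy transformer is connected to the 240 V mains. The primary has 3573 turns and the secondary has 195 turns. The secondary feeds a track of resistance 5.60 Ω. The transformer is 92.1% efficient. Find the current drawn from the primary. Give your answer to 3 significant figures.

I_p ≈ 0.139 A

V_s = 240 × 195/3573 = 13.098 V.
I_s = V_s/R = 13.098/5.60 = 2.3390 A.
P_out = V_s I_s = 13.098 × 2.3390 = 30.636 W.
P_in = P_out/η = 30.636/0.921 = 33.264 W.
I_p = P_in/V_p = 33.264/240 = 0.139 A.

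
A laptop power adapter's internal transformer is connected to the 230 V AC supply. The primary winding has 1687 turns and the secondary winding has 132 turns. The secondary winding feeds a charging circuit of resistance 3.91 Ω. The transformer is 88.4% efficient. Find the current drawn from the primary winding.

V_s = 230 × 132/1687 = 17.996 V.
I_s = V_s/R = 17.996/3.91 = 4.6027 A.
P_out = V_s I_s = 17.996 × 4.6027 = 82.832 W.
P_in = P_out/η = 82.832/0.884 = 93.701 W.
I_p = P_in/V_p = 93.701/230 = 0.407 A.

I_p ≈ 0.407 A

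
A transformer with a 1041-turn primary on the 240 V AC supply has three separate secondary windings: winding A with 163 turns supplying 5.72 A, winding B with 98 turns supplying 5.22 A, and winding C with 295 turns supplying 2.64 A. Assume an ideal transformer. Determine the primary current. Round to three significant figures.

V_A = 240 × 163/1041 = 37.579 V; V_B = 240 × 98/1041 = 22.594 V; V_C = 240 × 295/1041 = 68.012 V.
P_out = V_A I_A + V_B I_B + V_C I_C = 37.579×5.72 + 22.594×5.22 + 68.012×2.64 = 214.95 + 117.94 + 179.55 = 512.44 W.
Ideal ⇒ P_in = P_out, so I_p = P_out/V_p = 512.44/240 = 2.14 A.

I_p ≈ 2.14 A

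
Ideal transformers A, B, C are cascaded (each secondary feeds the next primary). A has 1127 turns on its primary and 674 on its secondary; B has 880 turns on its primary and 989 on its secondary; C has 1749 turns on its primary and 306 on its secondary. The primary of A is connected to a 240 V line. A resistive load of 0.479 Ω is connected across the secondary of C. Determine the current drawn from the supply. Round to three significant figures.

Secondary of A: V = 240.00 × 674/1127 = 143.53 V.
Secondary of B: V = 143.53 × 989/880 = 161.31 V.
Secondary of C: V = 161.31 × 306/1749 = 28.222 V.
I_load = 28.222/0.479 = 58.919 A, so P_out = 28.222 × 58.919 = 1662.8 W.
All ideal ⇒ P_in = P_out, so I_supply = 1662.8/240 = 6.93 A.

I_supply ≈ 6.93 A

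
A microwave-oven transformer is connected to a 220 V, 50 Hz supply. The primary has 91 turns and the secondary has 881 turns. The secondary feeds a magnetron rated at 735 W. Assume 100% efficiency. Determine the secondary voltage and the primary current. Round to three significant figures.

V_s ≈ 2130 V, I_p ≈ 3.34 A

V_s = V_p × N_s/N_p = 220 × 881/91 = 2129.9 V.
I_s = P/V_s = 735/2129.9 = 0.34509 A.
I_p = I_s × N_s/N_p = 0.34509 × 881/91 = 3.34 A.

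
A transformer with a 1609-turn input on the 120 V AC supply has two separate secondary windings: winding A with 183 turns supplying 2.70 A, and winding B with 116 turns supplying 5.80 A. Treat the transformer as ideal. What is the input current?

V_A = 120 × 183/1609 = 13.648 V; V_B = 120 × 116/1609 = 8.6513 V.
P_out = V_A I_A + V_B I_B = 13.648×2.70 + 8.6513×5.80 = 36.850 + 50.178 = 87.028 W.
Ideal ⇒ P_in = P_out, so I_in = P_out/V_in = 87.028/120 = 0.725 A.

I_in ≈ 0.725 A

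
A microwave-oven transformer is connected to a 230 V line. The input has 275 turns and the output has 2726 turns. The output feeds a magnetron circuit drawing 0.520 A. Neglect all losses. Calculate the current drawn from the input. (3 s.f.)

I_in ≈ 5.15 A

For an ideal transformer I_in N_in = I_out N_out, so I_in = 0.520 × 2726/275 = 5.15 A.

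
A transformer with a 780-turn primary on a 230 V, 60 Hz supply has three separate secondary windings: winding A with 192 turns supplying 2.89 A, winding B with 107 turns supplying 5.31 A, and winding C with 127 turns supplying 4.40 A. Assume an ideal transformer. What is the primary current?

V_A = 230 × 192/780 = 56.615 V; V_B = 230 × 107/780 = 31.551 V; V_C = 230 × 127/780 = 37.449 V.
P_out = V_A I_A + V_B I_B + V_C I_C = 56.615×2.89 + 31.551×5.31 + 37.449×4.40 = 163.62 + 167.54 + 164.77 = 495.93 W.
Ideal ⇒ P_in = P_out, so I_p = P_out/V_p = 495.93/230 = 2.16 A.

I_p ≈ 2.16 A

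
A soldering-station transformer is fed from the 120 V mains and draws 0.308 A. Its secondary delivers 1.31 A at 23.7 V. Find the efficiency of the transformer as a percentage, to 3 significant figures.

η ≈ 84.0%

P_in = 120 × 0.308 = 36.9600 W.
P_out = 23.7 × 1.31 = 31.0470 W.
η = P_out/P_in = 31.0470/36.9600 = 0.840.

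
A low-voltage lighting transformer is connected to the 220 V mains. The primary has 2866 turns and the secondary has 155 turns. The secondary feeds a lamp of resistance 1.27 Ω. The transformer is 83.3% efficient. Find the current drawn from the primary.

V_s = 220 × 155/2866 = 11.898 V.
I_s = V_s/R = 11.898/1.27 = 9.3686 A.
P_out = V_s I_s = 11.898 × 9.3686 = 111.47 W.
P_in = P_out/η = 111.47/0.833 = 133.82 W.
I_p = P_in/V_p = 133.82/220 = 0.608 A.

I_p ≈ 0.608 A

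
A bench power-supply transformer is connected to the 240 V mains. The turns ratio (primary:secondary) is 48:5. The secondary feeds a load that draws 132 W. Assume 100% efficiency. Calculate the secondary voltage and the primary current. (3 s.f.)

V_s ≈ 25.0 V, I_p ≈ 0.550 A

V_s = V_p × N_s/N_p = 240 × 5/48 = 25.000 V.
I_s = P/V_s = 132/25.000 = 5.2800 A.
I_p = I_s × N_s/N_p = 5.2800 × 5/48 = 0.550 A.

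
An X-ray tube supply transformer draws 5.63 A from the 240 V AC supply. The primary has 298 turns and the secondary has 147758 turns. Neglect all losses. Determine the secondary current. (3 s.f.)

I_s ≈ 0.0114 A

I_s/I_p = N_p/N_s, so I_s = 5.63 × 298/147758 = 0.0114 A.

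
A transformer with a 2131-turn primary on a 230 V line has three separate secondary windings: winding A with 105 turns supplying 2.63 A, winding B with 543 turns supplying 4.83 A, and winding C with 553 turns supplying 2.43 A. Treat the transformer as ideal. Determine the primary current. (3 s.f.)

V_A = 230 × 105/2131 = 11.333 V; V_B = 230 × 543/2131 = 58.606 V; V_C = 230 × 553/2131 = 59.686 V.
P_out = V_A I_A + V_B I_B + V_C I_C = 11.333×2.63 + 58.606×4.83 + 59.686×2.43 = 29.805 + 283.07 + 145.04 = 457.91 W.
Ideal ⇒ P_in = P_out, so I_p = P_out/V_p = 457.91/230 = 1.99 A.

I_p ≈ 1.99 A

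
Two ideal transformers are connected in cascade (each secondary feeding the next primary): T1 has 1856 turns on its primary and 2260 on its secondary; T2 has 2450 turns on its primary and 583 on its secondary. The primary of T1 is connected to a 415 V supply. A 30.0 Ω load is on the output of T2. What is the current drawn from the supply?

After T1: V = 415.00 × 2260/1856 = 505.33 V.
After T2: V = 505.33 × 583/2450 = 120.25 V.
I_load = 120.25/30.0 = 4.0083 A, so P_out = 120.25 × 4.0083 = 481.99 W.
All ideal ⇒ P_in = P_out, so I_supply = 481.99/415 = 1.16 A.

I_supply ≈ 1.16 A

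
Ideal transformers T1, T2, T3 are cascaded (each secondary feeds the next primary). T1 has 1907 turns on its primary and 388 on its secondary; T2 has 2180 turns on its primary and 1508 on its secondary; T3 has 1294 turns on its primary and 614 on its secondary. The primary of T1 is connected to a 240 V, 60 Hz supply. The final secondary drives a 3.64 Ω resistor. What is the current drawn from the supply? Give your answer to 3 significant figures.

Secondary of T1: V = 240.00 × 388/1907 = 48.831 V.
Secondary of T2: V = 48.831 × 1508/2180 = 33.778 V.
Secondary of T3: V = 33.778 × 614/1294 = 16.028 V.
I_load = 16.028/3.64 = 4.4032 A, so P_out = 16.028 × 4.4032 = 70.573 W.
All ideal ⇒ P_in = P_out, so I_supply = 70.573/240 = 0.294 A.

I_supply ≈ 0.294 A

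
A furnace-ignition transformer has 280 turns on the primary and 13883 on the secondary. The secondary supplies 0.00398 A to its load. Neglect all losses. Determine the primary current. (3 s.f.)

I_p ≈ 0.197 A

For an ideal transformer I_p/I_s = N_s/N_p, so I_p = 0.00398 × 13883/280 = 0.197 A.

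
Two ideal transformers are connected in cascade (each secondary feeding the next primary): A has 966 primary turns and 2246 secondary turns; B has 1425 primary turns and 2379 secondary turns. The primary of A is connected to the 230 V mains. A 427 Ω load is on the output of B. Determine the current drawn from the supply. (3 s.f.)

I_supply ≈ 8.12 A

Secondary of A: V = 230.00 × 2246/966 = 534.76 V.
Secondary of B: V = 534.76 × 2379/1425 = 892.77 V.
I_load = 892.77/427 = 2.0908 A, so P_out = 892.77 × 2.0908 = 1866.6 W.
All ideal ⇒ P_in = P_out, so I_supply = 1866.6/230 = 8.12 A.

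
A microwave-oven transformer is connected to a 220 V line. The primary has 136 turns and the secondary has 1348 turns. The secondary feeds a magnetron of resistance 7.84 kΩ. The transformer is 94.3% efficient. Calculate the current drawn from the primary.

V_s = 220 × 1348/136 = 2180.6 V.
I_s = V_s/R = 2180.6/7840 = 0.27814 A.
P_out = V_s I_s = 2180.6 × 0.27814 = 606.50 W.
P_in = P_out/η = 606.50/0.943 = 643.16 W.
I_p = P_in/V_p = 643.16/220 = 2.92 A.

I_p ≈ 2.92 A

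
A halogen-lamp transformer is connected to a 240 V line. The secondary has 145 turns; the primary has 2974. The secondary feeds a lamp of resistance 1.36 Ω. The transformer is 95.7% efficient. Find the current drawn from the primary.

V_s = 240 × 145/2974 = 11.701 V.
I_s = V_s/R = 11.701/1.36 = 8.6040 A.
P_out = V_s I_s = 11.701 × 8.6040 = 100.68 W.
P_in = P_out/η = 100.68/0.957 = 105.20 W.
I_p = P_in/V_p = 105.20/240 = 0.438 A.

I_p ≈ 0.438 A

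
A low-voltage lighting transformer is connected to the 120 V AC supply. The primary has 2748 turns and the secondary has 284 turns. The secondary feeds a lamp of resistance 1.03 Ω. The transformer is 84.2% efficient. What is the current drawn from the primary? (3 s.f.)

I_p ≈ 1.48 A

V_s = 120 × 284/2748 = 12.402 V.
I_s = V_s/R = 12.402/1.03 = 12.041 A.
P_out = V_s I_s = 12.402 × 12.041 = 149.32 W.
P_in = P_out/η = 149.32/0.842 = 177.34 W.
I_p = P_in/V_p = 177.34/120 = 1.48 A.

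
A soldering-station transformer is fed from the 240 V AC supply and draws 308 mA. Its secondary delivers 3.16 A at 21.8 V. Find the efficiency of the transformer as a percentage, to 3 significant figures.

η ≈ 93.2%

P_in = 240 × 0.308 = 73.9200 W.
P_out = 21.8 × 3.16 = 68.8880 W.
η = P_out/P_in = 68.8880/73.9200 = 0.932.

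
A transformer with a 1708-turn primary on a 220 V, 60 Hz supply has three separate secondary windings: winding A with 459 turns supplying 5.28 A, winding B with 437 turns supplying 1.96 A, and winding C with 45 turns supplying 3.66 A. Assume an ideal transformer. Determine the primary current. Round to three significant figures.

V_A = 220 × 459/1708 = 59.122 V; V_B = 220 × 437/1708 = 56.288 V; V_C = 220 × 45/1708 = 5.7963 V.
P_out = V_A I_A + V_B I_B + V_C I_C = 59.122×5.28 + 56.288×1.96 + 5.7963×3.66 = 312.16 + 110.32 + 21.214 = 443.70 W.
Ideal ⇒ P_in = P_out, so I_p = P_out/V_p = 443.70/220 = 2.02 A.

I_p ≈ 2.02 A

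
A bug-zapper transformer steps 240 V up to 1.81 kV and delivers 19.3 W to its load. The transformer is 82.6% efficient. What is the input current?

I_in ≈ 0.0974 A

P_in = P_out/η = 19.3/0.826 = 23.366 W.
I_in = P_in/V_in = 23.366/240 = 0.0974 A.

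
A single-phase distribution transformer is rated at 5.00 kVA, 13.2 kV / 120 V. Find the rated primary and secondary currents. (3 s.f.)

I_p = S/V_p = 5000/13200 = 0.379 A.
I_s = S/V_s = 5000/120 = 41.7 A.

I_p ≈ 0.379 A, I_s ≈ 41.7 A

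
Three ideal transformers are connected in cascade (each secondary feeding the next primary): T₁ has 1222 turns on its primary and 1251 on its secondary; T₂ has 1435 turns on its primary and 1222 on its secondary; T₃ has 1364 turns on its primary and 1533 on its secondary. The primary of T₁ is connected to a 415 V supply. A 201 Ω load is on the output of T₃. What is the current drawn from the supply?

I_supply ≈ 1.98 A

After T₁: V = 415.00 × 1251/1222 = 424.85 V.
After T₂: V = 424.85 × 1222/1435 = 361.79 V.
After T₃: V = 361.79 × 1533/1364 = 406.61 V.
I_load = 406.61/201 = 2.0230 A, so P_out = 406.61 × 2.0230 = 822.56 W.
All ideal ⇒ P_in = P_out, so I_supply = 822.56/415 = 1.98 A.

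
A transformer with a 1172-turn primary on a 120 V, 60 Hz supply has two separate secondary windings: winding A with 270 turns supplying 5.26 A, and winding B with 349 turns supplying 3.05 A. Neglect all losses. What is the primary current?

V_A = 120 × 270/1172 = 27.645 V; V_B = 120 × 349/1172 = 35.734 V.
P_out = V_A I_A + V_B I_B = 27.645×5.26 + 35.734×3.05 = 145.41 + 108.99 = 254.40 W.
Ideal ⇒ P_in = P_out, so I_p = P_out/V_p = 254.40/120 = 2.12 A.

I_p ≈ 2.12 A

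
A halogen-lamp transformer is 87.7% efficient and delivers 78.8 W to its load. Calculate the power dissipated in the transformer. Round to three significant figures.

P_loss ≈ 11.1 W

P_in = P_out/η = 78.8/0.877 = 89.8518 W.
P_loss = P_in − P_out = 89.8518 − 78.8 = 11.1 W.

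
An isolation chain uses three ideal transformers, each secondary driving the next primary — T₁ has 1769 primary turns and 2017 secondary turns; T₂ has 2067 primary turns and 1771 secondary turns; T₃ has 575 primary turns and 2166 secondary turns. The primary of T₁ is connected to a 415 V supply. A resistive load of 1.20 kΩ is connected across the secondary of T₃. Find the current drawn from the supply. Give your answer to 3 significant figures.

I_supply ≈ 4.68 A

Secondary of T₁: V = 415.00 × 2017/1769 = 473.18 V.
Secondary of T₂: V = 473.18 × 1771/2067 = 405.42 V.
Secondary of T₃: V = 405.42 × 2166/575 = 1527.2 V.
I_load = 1527.2/1200 = 1.2727 A, so P_out = 1527.2 × 1.2727 = 1943.6 W.
All ideal ⇒ P_in = P_out, so I_supply = 1943.6/415 = 4.68 A.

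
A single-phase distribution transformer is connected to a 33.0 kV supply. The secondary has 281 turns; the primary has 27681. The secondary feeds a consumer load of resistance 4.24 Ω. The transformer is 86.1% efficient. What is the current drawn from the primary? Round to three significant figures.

I_p ≈ 0.932 A

V_s = 33000 × 281/27681 = 335.00 V.
I_s = V_s/R = 335.00/4.24 = 79.008 A.
P_out = V_s I_s = 335.00 × 79.008 = 26467 W.
P_in = P_out/η = 26467/0.861 = 30740 W.
I_p = P_in/V_p = 30740/33000 = 0.932 A.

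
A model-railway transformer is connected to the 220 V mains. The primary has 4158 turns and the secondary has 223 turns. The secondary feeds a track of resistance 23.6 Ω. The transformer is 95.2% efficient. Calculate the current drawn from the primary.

I_p ≈ 0.0282 A

V_s = 220 × 223/4158 = 11.799 V.
I_s = V_s/R = 11.799/23.6 = 0.49996 A.
P_out = V_s I_s = 11.799 × 0.49996 = 5.8989 W.
P_in = P_out/η = 5.8989/0.952 = 6.1964 W.
I_p = P_in/V_p = 6.1964/220 = 0.0282 A.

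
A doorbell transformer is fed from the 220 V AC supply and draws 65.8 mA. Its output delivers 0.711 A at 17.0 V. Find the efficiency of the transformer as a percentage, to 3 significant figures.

η ≈ 83.5%

P_in = 220 × 0.0658 = 14.4760 W.
P_out = 17.0 × 0.711 = 12.0870 W.
η = P_out/P_in = 12.0870/14.4760 = 0.835.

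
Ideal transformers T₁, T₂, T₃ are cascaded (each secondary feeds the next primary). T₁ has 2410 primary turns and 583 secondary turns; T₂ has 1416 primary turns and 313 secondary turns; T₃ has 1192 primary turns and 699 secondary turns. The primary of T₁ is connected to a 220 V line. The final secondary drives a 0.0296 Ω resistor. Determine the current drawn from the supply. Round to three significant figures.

After T₁: V = 220.00 × 583/2410 = 53.220 V.
After T₂: V = 53.220 × 313/1416 = 11.764 V.
After T₃: V = 11.764 × 699/1192 = 6.8985 V.
I_load = 6.8985/0.0296 = 233.06 A, so P_out = 6.8985 × 233.06 = 1607.8 W.
All ideal ⇒ P_in = P_out, so I_supply = 1607.8/220 = 7.31 A.

I_supply ≈ 7.31 A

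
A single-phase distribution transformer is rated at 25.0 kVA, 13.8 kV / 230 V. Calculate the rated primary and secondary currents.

I_p ≈ 1.81 A, I_s ≈ 109 A

I_p = S/V_p = 25000/13800 = 1.81 A.
I_s = S/V_s = 25000/230 = 109 A.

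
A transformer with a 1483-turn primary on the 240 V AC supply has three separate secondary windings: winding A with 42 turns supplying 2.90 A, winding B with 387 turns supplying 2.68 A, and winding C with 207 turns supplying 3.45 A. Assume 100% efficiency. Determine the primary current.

I_p ≈ 1.26 A

V_A = 240 × 42/1483 = 6.7970 V; V_B = 240 × 387/1483 = 62.630 V; V_C = 240 × 207/1483 = 33.500 V.
P_out = V_A I_A + V_B I_B + V_C I_C = 6.7970×2.90 + 62.630×2.68 + 33.500×3.45 = 19.711 + 167.85 + 115.57 = 303.13 W.
Ideal ⇒ P_in = P_out, so I_p = P_out/V_p = 303.13/240 = 1.26 A.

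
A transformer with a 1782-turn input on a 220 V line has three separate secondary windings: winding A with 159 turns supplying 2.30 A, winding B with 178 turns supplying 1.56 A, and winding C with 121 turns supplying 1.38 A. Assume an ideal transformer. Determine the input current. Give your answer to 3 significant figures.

I_in ≈ 0.455 A

V_A = 220 × 159/1782 = 19.630 V; V_B = 220 × 178/1782 = 21.975 V; V_C = 220 × 121/1782 = 14.938 V.
P_out = V_A I_A + V_B I_B + V_C I_C = 19.630×2.30 + 21.975×1.56 + 14.938×1.38 = 45.148 + 34.281 + 20.615 = 100.04 W.
Ideal ⇒ P_in = P_out, so I_in = P_out/V_in = 100.04/220 = 0.455 A.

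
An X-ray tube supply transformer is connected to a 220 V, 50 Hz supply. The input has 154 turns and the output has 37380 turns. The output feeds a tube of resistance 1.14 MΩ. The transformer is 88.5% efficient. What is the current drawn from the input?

I_in ≈ 12.8 A

V_out = 220 × 37380/154 = 53400 V.
I_out = V_out/R = 53400/(1.14×10^6) = 0.046842 A.
P_out = V_out I_out = 53400 × 0.046842 = 2501.4 W.
P_in = P_out/η = 2501.4/0.885 = 2826.4 W.
I_in = P_in/V_in = 2826.4/220 = 12.8 A.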